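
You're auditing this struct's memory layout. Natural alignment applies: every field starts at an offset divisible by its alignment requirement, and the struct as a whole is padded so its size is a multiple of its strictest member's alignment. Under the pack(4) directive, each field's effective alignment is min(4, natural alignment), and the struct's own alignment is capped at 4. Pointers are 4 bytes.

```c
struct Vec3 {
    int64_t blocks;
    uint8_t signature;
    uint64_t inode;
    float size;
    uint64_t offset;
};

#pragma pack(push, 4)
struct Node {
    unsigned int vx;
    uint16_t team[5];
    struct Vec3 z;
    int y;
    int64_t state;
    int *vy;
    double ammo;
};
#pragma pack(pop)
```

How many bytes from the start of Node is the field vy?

Vec3: @0: blocks [8B, align 8] → 8; @8: signature [1B, align 1] → 9; +7 pad (align 8); @16: inode [8B, align 8] → 24; @24: size [4B, align 4] → 28; +4 pad (align 8); @32: offset [8B, align 8] → 40; size 40, align 8
@0: vx [4B, align 4] → 4
@4: team [10B, align 2] → 14
+2 pad (align 4)
@16: z [40B, align 4] → 56
@56: y [4B, align 4] → 60
@60: state [8B, align 4] → 68
@68: vy [4B, align 4] → 72

68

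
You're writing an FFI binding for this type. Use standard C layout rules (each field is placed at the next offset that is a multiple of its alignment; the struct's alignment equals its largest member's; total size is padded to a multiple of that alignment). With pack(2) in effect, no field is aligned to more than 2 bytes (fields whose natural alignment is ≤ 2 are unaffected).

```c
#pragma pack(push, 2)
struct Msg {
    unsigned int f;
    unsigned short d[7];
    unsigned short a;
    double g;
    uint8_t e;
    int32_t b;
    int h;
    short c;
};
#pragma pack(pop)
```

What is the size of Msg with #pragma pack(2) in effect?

f at 0 (size 4, align 2) → ends 4
d at 4 (size 14, align 2) → ends 18
a at 18 (size 2, align 2) → ends 20
g at 20 (size 8, align 2) → ends 28
e at 28 (size 1, align 1) → ends 29
pad 1 to align 2 for b
b at 30 (size 4, align 2) → ends 34
h at 34 (size 4, align 2) → ends 38
c at 38 (size 2, align 2) → ends 40
total 40 bytes, alignment 2

40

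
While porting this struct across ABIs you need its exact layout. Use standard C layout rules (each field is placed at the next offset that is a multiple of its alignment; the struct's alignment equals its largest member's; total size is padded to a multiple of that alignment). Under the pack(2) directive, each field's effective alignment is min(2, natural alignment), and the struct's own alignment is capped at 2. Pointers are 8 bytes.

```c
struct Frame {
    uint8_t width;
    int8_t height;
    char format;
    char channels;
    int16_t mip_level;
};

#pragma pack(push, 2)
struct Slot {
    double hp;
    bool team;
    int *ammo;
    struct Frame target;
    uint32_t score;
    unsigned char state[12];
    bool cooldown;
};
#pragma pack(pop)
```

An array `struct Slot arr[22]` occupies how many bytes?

Frame: 0..1  width  (1B, 1-aligned); 1..2  height  (1B, 1-aligned); 2..3  format  (1B, 1-aligned); 3..4  channels  (1B, 1-aligned); 4..6  mip_level  (2B, 2-aligned); sizeof = 6, alignof = 2
0..8  hp  (8B, 2-aligned)
8..9  team  (1B, 1-aligned)
9..10  -- padding (1B)
10..18  ammo  (8B, 2-aligned)
18..24  target  (6B, 2-aligned)
24..28  score  (4B, 2-aligned)
28..40  state  (12B, 1-aligned)
40..41  cooldown  (1B, 1-aligned)
41..42  -- tail padding (1B)
sizeof = 42, alignof = 2
array of 22: 22 × 42 = 924

924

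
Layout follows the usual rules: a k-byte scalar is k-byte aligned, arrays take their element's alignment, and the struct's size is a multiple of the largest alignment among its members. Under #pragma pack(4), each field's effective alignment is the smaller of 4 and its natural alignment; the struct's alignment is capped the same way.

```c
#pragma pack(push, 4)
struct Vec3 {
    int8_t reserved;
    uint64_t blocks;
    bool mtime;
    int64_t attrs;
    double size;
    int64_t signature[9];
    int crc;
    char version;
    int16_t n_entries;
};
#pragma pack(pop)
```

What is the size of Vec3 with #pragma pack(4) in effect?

112

0..1  reserved  (1B, 1-aligned)
1..4  -- padding (3B)
4..12  blocks  (8B, 4-aligned)
12..13  mtime  (1B, 1-aligned)
13..16  -- padding (3B)
16..24  attrs  (8B, 4-aligned)
24..32  size  (8B, 4-aligned)
32..104  signature  (72B, 4-aligned)
104..108  crc  (4B, 4-aligned)
108..109  version  (1B, 1-aligned)
109..110  -- padding (1B)
110..112  n_entries  (2B, 2-aligned)
sizeof = 112, alignof = 4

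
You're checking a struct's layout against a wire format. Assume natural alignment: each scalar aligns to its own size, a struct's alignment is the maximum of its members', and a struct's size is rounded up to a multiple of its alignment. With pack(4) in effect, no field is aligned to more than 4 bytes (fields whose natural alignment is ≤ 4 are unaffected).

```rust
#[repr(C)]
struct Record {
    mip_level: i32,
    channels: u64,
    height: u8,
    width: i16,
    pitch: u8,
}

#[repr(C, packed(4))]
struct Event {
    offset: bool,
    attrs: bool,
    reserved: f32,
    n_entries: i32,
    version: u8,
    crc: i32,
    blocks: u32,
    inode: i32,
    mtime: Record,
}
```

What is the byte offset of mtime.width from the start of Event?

Record: mip_level at 0 (size 4, align 4) → ends 4; pad 4 to align 8 for channels; channels at 8 (size 8, align 8) → ends 16; height at 16 (size 1, align 1) → ends 17; pad 1 to align 2 for width; width at 18 (size 2, align 2) → ends 20; pitch at 20 (size 1, align 1) → ends 21; tail pad 3 to reach multiple of 8; total 24 bytes, alignment 8
offset at 0 (size 1, align 1) → ends 1
attrs at 1 (size 1, align 1) → ends 2
pad 2 to align 4 for reserved
reserved at 4 (size 4, align 4) → ends 8
n_entries at 8 (size 4, align 4) → ends 12
version at 12 (size 1, align 1) → ends 13
pad 3 to align 4 for crc
crc at 16 (size 4, align 4) → ends 20
blocks at 20 (size 4, align 4) → ends 24
inode at 24 (size 4, align 4) → ends 28
mtime at 28 (size 24, align 4) → ends 52
within Record: width at 18
28 + 18 = 46

46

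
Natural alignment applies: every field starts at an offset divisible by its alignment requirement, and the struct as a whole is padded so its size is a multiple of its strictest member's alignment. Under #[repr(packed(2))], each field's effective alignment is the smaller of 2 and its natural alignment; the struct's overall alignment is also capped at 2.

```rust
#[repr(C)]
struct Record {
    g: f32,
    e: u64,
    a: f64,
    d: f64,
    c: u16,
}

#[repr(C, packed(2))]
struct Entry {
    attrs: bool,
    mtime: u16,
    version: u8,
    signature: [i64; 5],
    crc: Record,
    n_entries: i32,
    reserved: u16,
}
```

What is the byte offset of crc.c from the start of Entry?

Record: 0..4  g  (4B, 4-aligned); 4..8  -- padding (4B); 8..16  e  (8B, 8-aligned); 16..24  a  (8B, 8-aligned); 24..32  d  (8B, 8-aligned); 32..34  c  (2B, 2-aligned); 34..40  -- tail padding (6B); sizeof = 40, alignof = 8
0..1  attrs  (1B, 1-aligned)
1..2  -- padding (1B)
2..4  mtime  (2B, 2-aligned)
4..5  version  (1B, 1-aligned)
5..6  -- padding (1B)
6..46  signature  (40B, 2-aligned)
46..86  crc  (40B, 2-aligned)
within Record: c at 32
46 + 32 = 78

78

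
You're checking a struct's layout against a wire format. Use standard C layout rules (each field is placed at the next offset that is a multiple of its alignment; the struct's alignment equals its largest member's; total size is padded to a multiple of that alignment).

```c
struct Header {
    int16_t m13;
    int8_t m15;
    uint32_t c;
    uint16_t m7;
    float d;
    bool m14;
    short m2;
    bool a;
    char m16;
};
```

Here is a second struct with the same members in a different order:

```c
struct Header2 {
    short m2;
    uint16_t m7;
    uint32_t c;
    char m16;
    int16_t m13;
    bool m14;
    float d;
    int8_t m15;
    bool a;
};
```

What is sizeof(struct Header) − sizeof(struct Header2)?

@0: m13 [2B, align 2] → 2
@2: m15 [1B, align 1] → 3
+1 pad (align 4)
@4: c [4B, align 4] → 8
@8: m7 [2B, align 2] → 10
+2 pad (align 4)
@12: d [4B, align 4] → 16
@16: m14 [1B, align 1] → 17
+1 pad (align 2)
@18: m2 [2B, align 2] → 20
@20: a [1B, align 1] → 21
@21: m16 [1B, align 1] → 22
+2 tail pad (align 4)
size 24, align 4
— Header2 —
@0: m2 [2B, align 2] → 2
@2: m7 [2B, align 2] → 4
@4: c [4B, align 4] → 8
@8: m16 [1B, align 1] → 9
+1 pad (align 2)
@10: m13 [2B, align 2] → 12
@12: m14 [1B, align 1] → 13
+3 pad (align 4)
@16: d [4B, align 4] → 20
@20: m15 [1B, align 1] → 21
@21: a [1B, align 1] → 22
+2 tail pad (align 4)
size 24, align 4
24 − 24 = 0

0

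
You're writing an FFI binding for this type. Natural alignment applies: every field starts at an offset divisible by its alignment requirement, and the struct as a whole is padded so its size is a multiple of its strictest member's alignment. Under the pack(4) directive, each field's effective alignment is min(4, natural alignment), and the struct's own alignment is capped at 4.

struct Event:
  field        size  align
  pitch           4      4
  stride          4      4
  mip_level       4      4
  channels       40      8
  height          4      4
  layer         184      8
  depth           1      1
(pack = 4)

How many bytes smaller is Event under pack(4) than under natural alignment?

natural layout:
  @0: pitch [4B, align 4] → 4
  @4: stride [4B, align 4] → 8
  @8: mip_level [4B, align 4] → 12
  +4 pad (align 8)
  @16: channels [40B, align 8] → 56
  @56: height [4B, align 4] → 60
  +4 pad (align 8)
  @64: layer [184B, align 8] → 248
  @248: depth [1B, align 1] → 249
  +7 tail pad (align 8)
  size 256, align 8
packed(4) layout:
  @0: pitch [4B, align 4] → 4
  @4: stride [4B, align 4] → 8
  @8: mip_level [4B, align 4] → 12
  @12: channels [40B, align 4] → 52
  @52: height [4B, align 4] → 56
  @56: layer [184B, align 4] → 240
  @240: depth [1B, align 1] → 241
  +3 tail pad (align 4)
  size 244, align 4
256 − 244 = 12

12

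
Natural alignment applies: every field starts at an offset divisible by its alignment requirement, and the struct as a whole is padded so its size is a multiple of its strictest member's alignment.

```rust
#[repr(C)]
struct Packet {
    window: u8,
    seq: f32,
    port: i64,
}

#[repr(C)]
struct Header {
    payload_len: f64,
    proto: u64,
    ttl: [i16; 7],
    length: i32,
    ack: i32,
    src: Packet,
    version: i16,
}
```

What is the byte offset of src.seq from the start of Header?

Packet: 0..1  window  (1B, 1-aligned); 1..4  -- padding (3B); 4..8  seq  (4B, 4-aligned); 8..16  port  (8B, 8-aligned); sizeof = 16, alignof = 8
0..8  payload_len  (8B, 8-aligned)
8..16  proto  (8B, 8-aligned)
16..30  ttl  (14B, 2-aligned)
30..32  -- padding (2B)
32..36  length  (4B, 4-aligned)
36..40  ack  (4B, 4-aligned)
40..56  src  (16B, 8-aligned)
within Packet: seq at 4
40 + 4 = 44

44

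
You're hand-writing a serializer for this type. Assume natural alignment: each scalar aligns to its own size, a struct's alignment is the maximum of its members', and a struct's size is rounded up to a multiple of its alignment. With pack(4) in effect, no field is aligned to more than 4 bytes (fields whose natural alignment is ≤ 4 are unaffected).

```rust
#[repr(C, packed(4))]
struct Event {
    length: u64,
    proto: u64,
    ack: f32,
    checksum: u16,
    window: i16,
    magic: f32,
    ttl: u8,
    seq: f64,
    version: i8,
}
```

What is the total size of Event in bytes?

44

@0: length [8B, align 4] → 8
@8: proto [8B, align 4] → 16
@16: ack [4B, align 4] → 20
@20: checksum [2B, align 2] → 22
@22: window [2B, align 2] → 24
@24: magic [4B, align 4] → 28
@28: ttl [1B, align 1] → 29
+3 pad (align 4)
@32: seq [8B, align 4] → 40
@40: version [1B, align 1] → 41
+3 tail pad (align 4)
size 44, align 4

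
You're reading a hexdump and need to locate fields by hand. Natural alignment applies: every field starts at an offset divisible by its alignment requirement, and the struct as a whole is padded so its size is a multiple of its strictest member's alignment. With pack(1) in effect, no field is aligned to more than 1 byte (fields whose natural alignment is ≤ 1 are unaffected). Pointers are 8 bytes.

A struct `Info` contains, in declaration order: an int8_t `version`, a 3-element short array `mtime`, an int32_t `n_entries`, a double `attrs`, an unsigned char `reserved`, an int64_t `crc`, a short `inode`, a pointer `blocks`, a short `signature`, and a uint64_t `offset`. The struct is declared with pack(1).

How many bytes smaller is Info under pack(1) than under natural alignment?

24

natural layout:
  @0: version [1B, align 1] → 1
  +1 pad (align 2)
  @2: mtime [6B, align 2] → 8
  @8: n_entries [4B, align 4] → 12
  +4 pad (align 8)
  @16: attrs [8B, align 8] → 24
  @24: reserved [1B, align 1] → 25
  +7 pad (align 8)
  @32: crc [8B, align 8] → 40
  @40: inode [2B, align 2] → 42
  +6 pad (align 8)
  @48: blocks [8B, align 8] → 56
  @56: signature [2B, align 2] → 58
  +6 pad (align 8)
  @64: offset [8B, align 8] → 72
  size 72, align 8
packed(1) layout:
  @0: version [1B, align 1] → 1
  @1: mtime [6B, align 1] → 7
  @7: n_entries [4B, align 1] → 11
  @11: attrs [8B, align 1] → 19
  @19: reserved [1B, align 1] → 20
  @20: crc [8B, align 1] → 28
  @28: inode [2B, align 1] → 30
  @30: blocks [8B, align 1] → 38
  @38: signature [2B, align 1] → 40
  @40: offset [8B, align 1] → 48
  size 48, align 1
72 − 48 = 24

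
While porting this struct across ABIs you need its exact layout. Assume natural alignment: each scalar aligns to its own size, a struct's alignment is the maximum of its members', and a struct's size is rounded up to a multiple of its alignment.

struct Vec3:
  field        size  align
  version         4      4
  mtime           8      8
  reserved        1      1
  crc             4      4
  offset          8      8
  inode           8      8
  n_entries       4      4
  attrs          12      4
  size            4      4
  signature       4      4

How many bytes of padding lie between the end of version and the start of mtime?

@0: version [4B, align 4] → 4
+4 pad (align 8)
@8: mtime [8B, align 8] → 16

4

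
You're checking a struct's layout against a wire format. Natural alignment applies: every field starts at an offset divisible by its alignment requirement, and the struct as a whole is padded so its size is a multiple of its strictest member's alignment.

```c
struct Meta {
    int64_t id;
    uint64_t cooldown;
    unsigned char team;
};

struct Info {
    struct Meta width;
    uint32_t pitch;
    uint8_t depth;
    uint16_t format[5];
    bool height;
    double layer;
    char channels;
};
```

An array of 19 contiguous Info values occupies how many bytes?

Meta: id at 0 (size 8, align 8) → ends 8; cooldown at 8 (size 8, align 8) → ends 16; team at 16 (size 1, align 1) → ends 17; tail pad 7 to reach multiple of 8; total 24 bytes, alignment 8
width at 0 (size 24, align 8) → ends 24
pitch at 24 (size 4, align 4) → ends 28
depth at 28 (size 1, align 1) → ends 29
pad 1 to align 2 for format
format at 30 (size 10, align 2) → ends 40
height at 40 (size 1, align 1) → ends 41
pad 7 to align 8 for layer
layer at 48 (size 8, align 8) → ends 56
channels at 56 (size 1, align 1) → ends 57
tail pad 7 to reach multiple of 8
total 64 bytes, alignment 8
array of 19: 19 × 64 = 1216

1216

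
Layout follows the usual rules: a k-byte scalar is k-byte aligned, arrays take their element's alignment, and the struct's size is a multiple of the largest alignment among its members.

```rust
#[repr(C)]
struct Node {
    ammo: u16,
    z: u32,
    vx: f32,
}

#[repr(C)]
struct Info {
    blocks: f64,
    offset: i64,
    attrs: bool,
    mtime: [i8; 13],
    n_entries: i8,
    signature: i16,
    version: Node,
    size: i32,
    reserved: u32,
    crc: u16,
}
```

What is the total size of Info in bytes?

64

Node: @0: ammo [2B, align 2] → 2; +2 pad (align 4); @4: z [4B, align 4] → 8; @8: vx [4B, align 4] → 12; size 12, align 4
@0: blocks [8B, align 8] → 8
@8: offset [8B, align 8] → 16
@16: attrs [1B, align 1] → 17
@17: mtime [13B, align 1] → 30
@30: n_entries [1B, align 1] → 31
+1 pad (align 2)
@32: signature [2B, align 2] → 34
+2 pad (align 4)
@36: version [12B, align 4] → 48
@48: size [4B, align 4] → 52
@52: reserved [4B, align 4] → 56
@56: crc [2B, align 2] → 58
+6 tail pad (align 8)
size 64, align 8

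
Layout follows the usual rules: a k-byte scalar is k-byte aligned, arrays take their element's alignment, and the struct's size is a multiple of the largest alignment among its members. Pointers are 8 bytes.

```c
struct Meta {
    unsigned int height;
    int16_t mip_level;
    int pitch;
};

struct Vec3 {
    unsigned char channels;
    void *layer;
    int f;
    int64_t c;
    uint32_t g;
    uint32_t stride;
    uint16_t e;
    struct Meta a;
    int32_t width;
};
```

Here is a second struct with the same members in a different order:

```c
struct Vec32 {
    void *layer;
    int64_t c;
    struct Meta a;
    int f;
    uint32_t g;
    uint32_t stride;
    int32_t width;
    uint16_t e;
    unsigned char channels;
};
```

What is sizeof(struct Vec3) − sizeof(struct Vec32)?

16

Meta: @0: height [4B, align 4] → 4; @4: mip_level [2B, align 2] → 6; +2 pad (align 4); @8: pitch [4B, align 4] → 12; size 12, align 4
@0: channels [1B, align 1] → 1
+7 pad (align 8)
@8: layer [8B, align 8] → 16
@16: f [4B, align 4] → 20
+4 pad (align 8)
@24: c [8B, align 8] → 32
@32: g [4B, align 4] → 36
@36: stride [4B, align 4] → 40
@40: e [2B, align 2] → 42
+2 pad (align 4)
@44: a [12B, align 4] → 56
@56: width [4B, align 4] → 60
+4 tail pad (align 8)
size 64, align 8
— Vec32 —
@0: layer [8B, align 8] → 8
@8: c [8B, align 8] → 16
@16: a [12B, align 4] → 28
@28: f [4B, align 4] → 32
@32: g [4B, align 4] → 36
@36: stride [4B, align 4] → 40
@40: width [4B, align 4] → 44
@44: e [2B, align 2] → 46
@46: channels [1B, align 1] → 47
+1 tail pad (align 8)
size 48, align 8
64 − 48 = 16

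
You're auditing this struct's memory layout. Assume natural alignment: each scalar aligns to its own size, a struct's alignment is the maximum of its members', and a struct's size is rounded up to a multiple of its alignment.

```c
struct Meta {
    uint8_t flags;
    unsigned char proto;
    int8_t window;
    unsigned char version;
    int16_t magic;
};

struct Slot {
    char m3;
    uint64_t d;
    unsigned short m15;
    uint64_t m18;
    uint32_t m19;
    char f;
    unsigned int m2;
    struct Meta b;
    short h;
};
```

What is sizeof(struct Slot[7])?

Meta: flags at 0 (size 1, align 1) → ends 1; proto at 1 (size 1, align 1) → ends 2; window at 2 (size 1, align 1) → ends 3; version at 3 (size 1, align 1) → ends 4; magic at 4 (size 2, align 2) → ends 6; total 6 bytes, alignment 2
m3 at 0 (size 1, align 1) → ends 1
pad 7 to align 8 for d
d at 8 (size 8, align 8) → ends 16
m15 at 16 (size 2, align 2) → ends 18
pad 6 to align 8 for m18
m18 at 24 (size 8, align 8) → ends 32
m19 at 32 (size 4, align 4) → ends 36
f at 36 (size 1, align 1) → ends 37
pad 3 to align 4 for m2
m2 at 40 (size 4, align 4) → ends 44
b at 44 (size 6, align 2) → ends 50
h at 50 (size 2, align 2) → ends 52
tail pad 4 to reach multiple of 8
total 56 bytes, alignment 8
array of 7: 7 × 56 = 392

392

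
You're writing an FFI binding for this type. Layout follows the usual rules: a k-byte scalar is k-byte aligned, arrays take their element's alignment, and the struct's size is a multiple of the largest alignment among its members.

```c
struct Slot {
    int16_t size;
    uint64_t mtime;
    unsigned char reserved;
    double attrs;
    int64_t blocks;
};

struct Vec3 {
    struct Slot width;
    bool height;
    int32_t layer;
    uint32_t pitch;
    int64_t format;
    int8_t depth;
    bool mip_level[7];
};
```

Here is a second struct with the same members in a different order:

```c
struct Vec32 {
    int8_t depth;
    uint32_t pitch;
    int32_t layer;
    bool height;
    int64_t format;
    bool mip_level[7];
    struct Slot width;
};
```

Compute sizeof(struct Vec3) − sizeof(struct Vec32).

Slot: @0: size [2B, align 2] → 2; +6 pad (align 8); @8: mtime [8B, align 8] → 16; @16: reserved [1B, align 1] → 17; +7 pad (align 8); @24: attrs [8B, align 8] → 32; @32: blocks [8B, align 8] → 40; size 40, align 8
@0: width [40B, align 8] → 40
@40: height [1B, align 1] → 41
+3 pad (align 4)
@44: layer [4B, align 4] → 48
@48: pitch [4B, align 4] → 52
+4 pad (align 8)
@56: format [8B, align 8] → 64
@64: depth [1B, align 1] → 65
@65: mip_level [7B, align 1] → 72
size 72, align 8
— Vec32 —
@0: depth [1B, align 1] → 1
+3 pad (align 4)
@4: pitch [4B, align 4] → 8
@8: layer [4B, align 4] → 12
@12: height [1B, align 1] → 13
+3 pad (align 8)
@16: format [8B, align 8] → 24
@24: mip_level [7B, align 1] → 31
+1 pad (align 8)
@32: width [40B, align 8] → 72
size 72, align 8
72 − 72 = 0

0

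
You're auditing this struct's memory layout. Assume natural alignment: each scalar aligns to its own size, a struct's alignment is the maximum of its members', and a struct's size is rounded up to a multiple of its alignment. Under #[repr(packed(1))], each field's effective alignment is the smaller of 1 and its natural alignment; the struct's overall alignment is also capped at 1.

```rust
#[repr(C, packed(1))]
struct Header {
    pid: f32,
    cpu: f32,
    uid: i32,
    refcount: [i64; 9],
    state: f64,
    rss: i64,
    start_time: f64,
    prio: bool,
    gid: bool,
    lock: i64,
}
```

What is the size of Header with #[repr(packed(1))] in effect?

118

0..4  pid  (4B, 1-aligned)
4..8  cpu  (4B, 1-aligned)
8..12  uid  (4B, 1-aligned)
12..84  refcount  (72B, 1-aligned)
84..92  state  (8B, 1-aligned)
92..100  rss  (8B, 1-aligned)
100..108  start_time  (8B, 1-aligned)
108..109  prio  (1B, 1-aligned)
109..110  gid  (1B, 1-aligned)
110..118  lock  (8B, 1-aligned)
sizeof = 118, alignof = 1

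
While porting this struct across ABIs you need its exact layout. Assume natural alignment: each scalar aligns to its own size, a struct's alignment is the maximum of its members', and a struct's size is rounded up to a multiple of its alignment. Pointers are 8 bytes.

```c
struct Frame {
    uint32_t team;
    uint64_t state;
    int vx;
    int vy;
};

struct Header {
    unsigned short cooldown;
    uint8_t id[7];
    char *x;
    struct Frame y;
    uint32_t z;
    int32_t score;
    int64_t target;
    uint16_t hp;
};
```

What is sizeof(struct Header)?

72

Frame: 0..4  team  (4B, 4-aligned); 4..8  -- padding (4B); 8..16  state  (8B, 8-aligned); 16..20  vx  (4B, 4-aligned); 20..24  vy  (4B, 4-aligned); sizeof = 24, alignof = 8
0..2  cooldown  (2B, 2-aligned)
2..9  id  (7B, 1-aligned)
9..16  -- padding (7B)
16..24  x  (8B, 8-aligned)
24..48  y  (24B, 8-aligned)
48..52  z  (4B, 4-aligned)
52..56  score  (4B, 4-aligned)
56..64  target  (8B, 8-aligned)
64..66  hp  (2B, 2-aligned)
66..72  -- tail padding (6B)
sizeof = 72, alignof = 8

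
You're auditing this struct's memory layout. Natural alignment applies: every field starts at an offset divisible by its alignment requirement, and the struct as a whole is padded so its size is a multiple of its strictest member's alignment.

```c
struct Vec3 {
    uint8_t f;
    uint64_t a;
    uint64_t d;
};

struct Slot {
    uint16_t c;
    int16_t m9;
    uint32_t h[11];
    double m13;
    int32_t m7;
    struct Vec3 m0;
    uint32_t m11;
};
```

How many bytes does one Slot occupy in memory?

96 bytes

Vec3: 0..1  f  (1B, 1-aligned); 1..8  -- padding (7B); 8..16  a  (8B, 8-aligned); 16..24  d  (8B, 8-aligned); sizeof = 24, alignof = 8
0..2  c  (2B, 2-aligned)
2..4  m9  (2B, 2-aligned)
4..48  h  (44B, 4-aligned)
48..56  m13  (8B, 8-aligned)
56..60  m7  (4B, 4-aligned)
60..64  -- padding (4B)
64..88  m0  (24B, 8-aligned)
88..92  m11  (4B, 4-aligned)
92..96  -- tail padding (4B)
sizeof = 96, alignof = 8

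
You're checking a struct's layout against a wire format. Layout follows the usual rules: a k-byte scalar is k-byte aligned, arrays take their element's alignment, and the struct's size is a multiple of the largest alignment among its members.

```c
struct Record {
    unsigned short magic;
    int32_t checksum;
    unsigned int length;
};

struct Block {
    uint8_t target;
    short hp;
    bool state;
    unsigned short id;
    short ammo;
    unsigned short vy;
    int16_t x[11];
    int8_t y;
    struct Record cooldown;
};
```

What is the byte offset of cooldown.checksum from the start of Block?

40

Record: 0..2  magic  (2B, 2-aligned); 2..4  -- padding (2B); 4..8  checksum  (4B, 4-aligned); 8..12  length  (4B, 4-aligned); sizeof = 12, alignof = 4
0..1  target  (1B, 1-aligned)
1..2  -- padding (1B)
2..4  hp  (2B, 2-aligned)
4..5  state  (1B, 1-aligned)
5..6  -- padding (1B)
6..8  id  (2B, 2-aligned)
8..10  ammo  (2B, 2-aligned)
10..12  vy  (2B, 2-aligned)
12..34  x  (22B, 2-aligned)
34..35  y  (1B, 1-aligned)
35..36  -- padding (1B)
36..48  cooldown  (12B, 4-aligned)
within Record: checksum at 4
36 + 4 = 40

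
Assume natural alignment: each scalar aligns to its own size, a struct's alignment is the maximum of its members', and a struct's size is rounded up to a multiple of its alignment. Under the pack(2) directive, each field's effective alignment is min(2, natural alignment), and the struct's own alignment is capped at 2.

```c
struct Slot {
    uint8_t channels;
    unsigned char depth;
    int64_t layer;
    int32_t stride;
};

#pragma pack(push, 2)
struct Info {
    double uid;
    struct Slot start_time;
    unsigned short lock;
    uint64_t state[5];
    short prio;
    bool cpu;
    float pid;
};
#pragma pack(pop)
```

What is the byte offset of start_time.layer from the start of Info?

Slot: 0..1  channels  (1B, 1-aligned); 1..2  depth  (1B, 1-aligned); 2..8  -- padding (6B); 8..16  layer  (8B, 8-aligned); 16..20  stride  (4B, 4-aligned); 20..24  -- tail padding (4B); sizeof = 24, alignof = 8
0..8  uid  (8B, 2-aligned)
8..32  start_time  (24B, 2-aligned)
within Slot: layer at 8
8 + 8 = 16

16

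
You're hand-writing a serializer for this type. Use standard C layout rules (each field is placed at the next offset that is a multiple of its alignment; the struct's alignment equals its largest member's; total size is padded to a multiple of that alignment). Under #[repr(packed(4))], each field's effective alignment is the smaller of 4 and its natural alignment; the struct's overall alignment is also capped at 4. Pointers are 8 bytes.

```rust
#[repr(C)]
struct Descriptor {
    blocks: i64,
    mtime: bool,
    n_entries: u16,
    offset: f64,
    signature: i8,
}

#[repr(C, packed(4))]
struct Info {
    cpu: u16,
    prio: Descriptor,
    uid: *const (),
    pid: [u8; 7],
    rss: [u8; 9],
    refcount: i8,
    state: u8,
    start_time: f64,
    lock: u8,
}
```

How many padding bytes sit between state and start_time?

Descriptor: @0: blocks [8B, align 8] → 8; @8: mtime [1B, align 1] → 9; +1 pad (align 2); @10: n_entries [2B, align 2] → 12; +4 pad (align 8); @16: offset [8B, align 8] → 24; @24: signature [1B, align 1] → 25; +7 tail pad (align 8); size 32, align 8
@0: cpu [2B, align 2] → 2
+2 pad (align 4)
@4: prio [32B, align 4] → 36
@36: uid [8B, align 4] → 44
@44: pid [7B, align 1] → 51
@51: rss [9B, align 1] → 60
@60: refcount [1B, align 1] → 61
@61: state [1B, align 1] → 62
+2 pad (align 4)
@64: start_time [8B, align 4] → 72

2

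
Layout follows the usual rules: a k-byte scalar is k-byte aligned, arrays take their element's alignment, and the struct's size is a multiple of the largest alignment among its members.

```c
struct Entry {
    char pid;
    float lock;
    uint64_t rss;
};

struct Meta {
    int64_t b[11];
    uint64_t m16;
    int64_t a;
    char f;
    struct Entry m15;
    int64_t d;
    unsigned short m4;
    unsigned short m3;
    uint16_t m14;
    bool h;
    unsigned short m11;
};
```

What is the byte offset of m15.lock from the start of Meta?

Entry: @0: pid [1B, align 1] → 1; +3 pad (align 4); @4: lock [4B, align 4] → 8; @8: rss [8B, align 8] → 16; size 16, align 8
@0: b [88B, align 8] → 88
@88: m16 [8B, align 8] → 96
@96: a [8B, align 8] → 104
@104: f [1B, align 1] → 105
+7 pad (align 8)
@112: m15 [16B, align 8] → 128
within Entry: lock at 4
112 + 4 = 116

116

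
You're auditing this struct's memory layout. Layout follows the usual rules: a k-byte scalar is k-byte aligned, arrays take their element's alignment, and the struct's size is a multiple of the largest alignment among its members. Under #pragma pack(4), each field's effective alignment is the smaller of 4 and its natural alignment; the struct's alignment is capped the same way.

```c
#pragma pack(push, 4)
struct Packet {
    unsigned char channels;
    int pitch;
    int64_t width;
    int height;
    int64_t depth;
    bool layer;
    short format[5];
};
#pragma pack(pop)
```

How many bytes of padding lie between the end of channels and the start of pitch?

3

channels at 0 (size 1, align 1) → ends 1
pad 3 to align 4 for pitch
pitch at 4 (size 4, align 4) → ends 8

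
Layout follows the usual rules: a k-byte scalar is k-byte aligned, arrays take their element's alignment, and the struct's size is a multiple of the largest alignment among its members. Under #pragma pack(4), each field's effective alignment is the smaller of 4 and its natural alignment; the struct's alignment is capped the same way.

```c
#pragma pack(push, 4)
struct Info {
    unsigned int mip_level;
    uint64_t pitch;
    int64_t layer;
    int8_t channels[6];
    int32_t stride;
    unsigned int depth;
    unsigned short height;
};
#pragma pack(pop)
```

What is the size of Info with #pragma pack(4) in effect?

@0: mip_level [4B, align 4] → 4
@4: pitch [8B, align 4] → 12
@12: layer [8B, align 4] → 20
@20: channels [6B, align 1] → 26
+2 pad (align 4)
@28: stride [4B, align 4] → 32
@32: depth [4B, align 4] → 36
@36: height [2B, align 2] → 38
+2 tail pad (align 4)
size 40, align 4

40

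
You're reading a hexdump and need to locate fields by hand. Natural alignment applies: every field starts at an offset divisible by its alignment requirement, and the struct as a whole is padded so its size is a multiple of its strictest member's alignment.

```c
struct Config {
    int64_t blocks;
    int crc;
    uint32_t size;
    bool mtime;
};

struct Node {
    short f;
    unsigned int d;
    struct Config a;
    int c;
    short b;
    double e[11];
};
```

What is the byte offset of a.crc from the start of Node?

16

Config: @0: blocks [8B, align 8] → 8; @8: crc [4B, align 4] → 12; @12: size [4B, align 4] → 16; @16: mtime [1B, align 1] → 17; +7 tail pad (align 8); size 24, align 8
@0: f [2B, align 2] → 2
+2 pad (align 4)
@4: d [4B, align 4] → 8
@8: a [24B, align 8] → 32
within Config: crc at 8
8 + 8 = 16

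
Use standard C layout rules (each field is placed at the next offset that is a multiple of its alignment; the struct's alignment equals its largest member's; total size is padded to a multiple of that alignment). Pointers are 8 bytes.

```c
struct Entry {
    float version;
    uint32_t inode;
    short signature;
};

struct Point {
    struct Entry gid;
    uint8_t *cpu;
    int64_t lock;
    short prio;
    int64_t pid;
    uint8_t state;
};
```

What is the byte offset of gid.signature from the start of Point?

Entry: 0..4  version  (4B, 4-aligned); 4..8  inode  (4B, 4-aligned); 8..10  signature  (2B, 2-aligned); 10..12  -- tail padding (2B); sizeof = 12, alignof = 4
0..12  gid  (12B, 4-aligned)
within Entry: signature at 8
0 + 8 = 8

8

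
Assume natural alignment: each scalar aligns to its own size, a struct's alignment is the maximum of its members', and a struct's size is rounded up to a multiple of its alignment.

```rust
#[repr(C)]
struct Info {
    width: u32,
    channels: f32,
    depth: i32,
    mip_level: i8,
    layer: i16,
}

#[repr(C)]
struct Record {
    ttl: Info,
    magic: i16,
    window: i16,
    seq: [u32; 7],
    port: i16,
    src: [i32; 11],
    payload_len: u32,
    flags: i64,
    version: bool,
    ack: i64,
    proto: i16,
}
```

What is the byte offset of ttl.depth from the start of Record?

8

Info: width at 0 (size 4, align 4) → ends 4; channels at 4 (size 4, align 4) → ends 8; depth at 8 (size 4, align 4) → ends 12; mip_level at 12 (size 1, align 1) → ends 13; pad 1 to align 2 for layer; layer at 14 (size 2, align 2) → ends 16; total 16 bytes, alignment 4
ttl at 0 (size 16, align 4) → ends 16
within Info: depth at 8
0 + 8 = 8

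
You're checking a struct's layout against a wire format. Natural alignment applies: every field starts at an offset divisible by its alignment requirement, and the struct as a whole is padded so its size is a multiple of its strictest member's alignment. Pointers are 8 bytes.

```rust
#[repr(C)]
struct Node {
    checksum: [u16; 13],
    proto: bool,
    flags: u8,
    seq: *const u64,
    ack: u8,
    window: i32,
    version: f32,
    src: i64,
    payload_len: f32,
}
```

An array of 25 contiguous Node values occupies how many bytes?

1800

0..26  checksum  (26B, 2-aligned)
26..27  proto  (1B, 1-aligned)
27..28  flags  (1B, 1-aligned)
28..32  -- padding (4B)
32..40  seq  (8B, 8-aligned)
40..41  ack  (1B, 1-aligned)
41..44  -- padding (3B)
44..48  window  (4B, 4-aligned)
48..52  version  (4B, 4-aligned)
52..56  -- padding (4B)
56..64  src  (8B, 8-aligned)
64..68  payload_len  (4B, 4-aligned)
68..72  -- tail padding (4B)
sizeof = 72, alignof = 8
array of 25: 25 × 72 = 1800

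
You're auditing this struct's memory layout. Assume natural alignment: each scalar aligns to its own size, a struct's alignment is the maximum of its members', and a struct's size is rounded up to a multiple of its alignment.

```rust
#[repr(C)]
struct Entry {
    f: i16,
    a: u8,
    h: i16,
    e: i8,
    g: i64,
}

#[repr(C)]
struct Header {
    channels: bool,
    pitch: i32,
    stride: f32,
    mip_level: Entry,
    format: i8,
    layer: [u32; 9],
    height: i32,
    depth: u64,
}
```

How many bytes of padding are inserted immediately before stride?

Entry: 0..2  f  (2B, 2-aligned); 2..3  a  (1B, 1-aligned); 3..4  -- padding (1B); 4..6  h  (2B, 2-aligned); 6..7  e  (1B, 1-aligned); 7..8  -- padding (1B); 8..16  g  (8B, 8-aligned); sizeof = 16, alignof = 8
0..1  channels  (1B, 1-aligned)
1..4  -- padding (3B)
4..8  pitch  (4B, 4-aligned)
8..12  stride  (4B, 4-aligned)

0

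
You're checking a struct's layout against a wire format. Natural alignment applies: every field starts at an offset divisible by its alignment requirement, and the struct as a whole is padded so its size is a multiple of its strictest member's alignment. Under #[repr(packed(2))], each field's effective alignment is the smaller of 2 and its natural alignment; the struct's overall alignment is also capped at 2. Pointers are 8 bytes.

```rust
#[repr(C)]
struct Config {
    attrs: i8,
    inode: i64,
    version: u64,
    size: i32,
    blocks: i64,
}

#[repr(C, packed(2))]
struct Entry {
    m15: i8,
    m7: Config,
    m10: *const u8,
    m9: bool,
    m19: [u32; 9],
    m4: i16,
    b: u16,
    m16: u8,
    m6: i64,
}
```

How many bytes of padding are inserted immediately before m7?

Config: 0..1  attrs  (1B, 1-aligned); 1..8  -- padding (7B); 8..16  inode  (8B, 8-aligned); 16..24  version  (8B, 8-aligned); 24..28  size  (4B, 4-aligned); 28..32  -- padding (4B); 32..40  blocks  (8B, 8-aligned); sizeof = 40, alignof = 8
0..1  m15  (1B, 1-aligned)
1..2  -- padding (1B)
2..42  m7  (40B, 2-aligned)

1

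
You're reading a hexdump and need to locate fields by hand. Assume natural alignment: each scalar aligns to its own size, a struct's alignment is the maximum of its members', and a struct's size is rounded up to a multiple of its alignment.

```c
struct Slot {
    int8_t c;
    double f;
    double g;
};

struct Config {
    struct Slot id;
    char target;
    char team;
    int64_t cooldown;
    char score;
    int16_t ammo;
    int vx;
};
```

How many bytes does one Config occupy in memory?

Slot: 0..1  c  (1B, 1-aligned); 1..8  -- padding (7B); 8..16  f  (8B, 8-aligned); 16..24  g  (8B, 8-aligned); sizeof = 24, alignof = 8
0..24  id  (24B, 8-aligned)
24..25  target  (1B, 1-aligned)
25..26  team  (1B, 1-aligned)
26..32  -- padding (6B)
32..40  cooldown  (8B, 8-aligned)
40..41  score  (1B, 1-aligned)
41..42  -- padding (1B)
42..44  ammo  (2B, 2-aligned)
44..48  vx  (4B, 4-aligned)
sizeof = 48, alignof = 8

48 bytes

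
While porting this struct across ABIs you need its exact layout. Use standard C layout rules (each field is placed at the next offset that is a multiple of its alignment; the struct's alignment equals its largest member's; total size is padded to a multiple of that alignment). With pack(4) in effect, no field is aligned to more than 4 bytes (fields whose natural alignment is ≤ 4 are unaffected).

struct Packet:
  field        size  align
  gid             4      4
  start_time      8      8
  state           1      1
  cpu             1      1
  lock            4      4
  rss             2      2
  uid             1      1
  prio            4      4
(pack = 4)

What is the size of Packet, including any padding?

gid at 0 (size 4, align 4) → ends 4
start_time at 4 (size 8, align 4) → ends 12
state at 12 (size 1, align 1) → ends 13
cpu at 13 (size 1, align 1) → ends 14
pad 2 to align 4 for lock
lock at 16 (size 4, align 4) → ends 20
rss at 20 (size 2, align 2) → ends 22
uid at 22 (size 1, align 1) → ends 23
pad 1 to align 4 for prio
prio at 24 (size 4, align 4) → ends 28
total 28 bytes, alignment 4

28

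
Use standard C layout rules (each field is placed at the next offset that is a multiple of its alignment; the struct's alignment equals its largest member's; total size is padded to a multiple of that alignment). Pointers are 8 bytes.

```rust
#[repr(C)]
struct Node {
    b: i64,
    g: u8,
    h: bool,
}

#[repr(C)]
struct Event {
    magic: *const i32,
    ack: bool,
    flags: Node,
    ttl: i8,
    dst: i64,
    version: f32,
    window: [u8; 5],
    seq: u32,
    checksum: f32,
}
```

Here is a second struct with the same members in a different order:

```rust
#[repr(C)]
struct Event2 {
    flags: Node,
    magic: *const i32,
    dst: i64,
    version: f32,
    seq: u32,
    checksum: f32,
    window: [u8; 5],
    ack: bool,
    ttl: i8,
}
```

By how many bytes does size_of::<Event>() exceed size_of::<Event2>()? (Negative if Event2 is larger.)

16

Node: 0..8  b  (8B, 8-aligned); 8..9  g  (1B, 1-aligned); 9..10  h  (1B, 1-aligned); 10..16  -- tail padding (6B); sizeof = 16, alignof = 8
0..8  magic  (8B, 8-aligned)
8..9  ack  (1B, 1-aligned)
9..16  -- padding (7B)
16..32  flags  (16B, 8-aligned)
32..33  ttl  (1B, 1-aligned)
33..40  -- padding (7B)
40..48  dst  (8B, 8-aligned)
48..52  version  (4B, 4-aligned)
52..57  window  (5B, 1-aligned)
57..60  -- padding (3B)
60..64  seq  (4B, 4-aligned)
64..68  checksum  (4B, 4-aligned)
68..72  -- tail padding (4B)
sizeof = 72, alignof = 8
— Event2 —
0..16  flags  (16B, 8-aligned)
16..24  magic  (8B, 8-aligned)
24..32  dst  (8B, 8-aligned)
32..36  version  (4B, 4-aligned)
36..40  seq  (4B, 4-aligned)
40..44  checksum  (4B, 4-aligned)
44..49  window  (5B, 1-aligned)
49..50  ack  (1B, 1-aligned)
50..51  ttl  (1B, 1-aligned)
51..56  -- tail padding (5B)
sizeof = 56, alignof = 8
72 − 56 = 16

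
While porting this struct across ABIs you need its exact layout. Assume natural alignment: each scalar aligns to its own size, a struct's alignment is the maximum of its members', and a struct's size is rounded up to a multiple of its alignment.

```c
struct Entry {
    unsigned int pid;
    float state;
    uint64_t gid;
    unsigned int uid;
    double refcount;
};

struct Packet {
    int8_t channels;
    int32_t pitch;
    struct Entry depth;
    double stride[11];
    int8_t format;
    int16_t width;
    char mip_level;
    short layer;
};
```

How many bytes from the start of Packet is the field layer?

Entry: pid at 0 (size 4, align 4) → ends 4; state at 4 (size 4, align 4) → ends 8; gid at 8 (size 8, align 8) → ends 16; uid at 16 (size 4, align 4) → ends 20; pad 4 to align 8 for refcount; refcount at 24 (size 8, align 8) → ends 32; total 32 bytes, alignment 8
channels at 0 (size 1, align 1) → ends 1
pad 3 to align 4 for pitch
pitch at 4 (size 4, align 4) → ends 8
depth at 8 (size 32, align 8) → ends 40
stride at 40 (size 88, align 8) → ends 128
format at 128 (size 1, align 1) → ends 129
pad 1 to align 2 for width
width at 130 (size 2, align 2) → ends 132
mip_level at 132 (size 1, align 1) → ends 133
pad 1 to align 2 for layer
layer at 134 (size 2, align 2) → ends 136

134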